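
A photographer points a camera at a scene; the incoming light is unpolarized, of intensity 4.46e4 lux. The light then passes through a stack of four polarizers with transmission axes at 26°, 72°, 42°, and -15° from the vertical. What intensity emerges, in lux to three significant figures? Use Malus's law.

I ≈ 2390 lux

Unpolarized light through the first polarizer → I₁ = 4.46e4 lux/2 = 2.23e+04 lux, polarized at 26°.
I₂ = I₁ · cos²(46°) = 2.23e+04 · 0.4826 = 1.076e+04 lux.
I₃ = I₂ · cos²(30°) = 1.076e+04 · 0.75 = 8071 lux.
I₄ = I₃ · cos²(57°) = 8071 · 0.2966 = 2394 lux.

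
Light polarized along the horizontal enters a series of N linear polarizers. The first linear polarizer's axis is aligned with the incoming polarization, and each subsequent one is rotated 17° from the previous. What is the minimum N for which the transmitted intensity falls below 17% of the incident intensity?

First polarizer is aligned with the polarization: full transmission.
Each further stage multiplies by cos²(17°) = 0.9145.
After N polarizers: T = 0.9145^(N−1). Require T < 0.17 ⇒ N−1 > ln(0.17)/ln(0.9145) = 19.83, so N−1 ≥ 20 and N = 21.
Check: N=21 gives T = 0.1674 < 0.17; N=20 gives T = 0.1831.

N = 21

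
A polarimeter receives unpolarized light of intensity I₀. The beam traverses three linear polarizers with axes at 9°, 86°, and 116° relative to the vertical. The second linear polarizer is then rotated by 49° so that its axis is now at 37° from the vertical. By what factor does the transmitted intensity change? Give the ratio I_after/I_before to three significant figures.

I_new/I_old ≈ 0.748

Before rotation:
Unpolarized light through the first polarizer → I₁ = ½ I₀, now polarized at 9°.
I₂ = I₁ cos²(86° − 9°) = 0.5 I₀ · cos²(77°) = 0.0253 I₀.
I₃ = I₂ cos²(116° − 86°) = 0.0253 I₀ · cos²(30°) = 0.01898 I₀.
After rotation:
Unpolarized light through the first polarizer → I₁ = ½ I₀, now polarized at 9°.
I₂ = I₁ cos²(37° − 9°) = 0.5 I₀ · cos²(28°) = 0.3898 I₀.
I₃ = I₂ cos²(116° − 37°) = 0.3898 I₀ · cos²(79°) = 0.01419 I₀.
Ratio = 0.01419 / 0.01898 = 0.7479.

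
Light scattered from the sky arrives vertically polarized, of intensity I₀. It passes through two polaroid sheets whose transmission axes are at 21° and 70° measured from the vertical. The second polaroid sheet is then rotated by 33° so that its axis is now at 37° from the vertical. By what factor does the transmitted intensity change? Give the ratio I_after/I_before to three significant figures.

I_new/I_old ≈ 2.15

Before rotation:
I₁ = I₀ cos²(21° − 0°) = I₀ cos²(21°) = 0.8716 I₀.
I₂ = I₁ cos²(70° − 21°) = 0.8716 I₀ · cos²(49°) = 0.3751 I₀.
After rotation:
I₁ = I₀ cos²(21° − 0°) = I₀ cos²(21°) = 0.8716 I₀.
I₂ = I₁ cos²(37° − 21°) = 0.8716 I₀ · cos²(16°) = 0.8054 I₀.
Ratio = 0.8054 / 0.3751 = 2.147.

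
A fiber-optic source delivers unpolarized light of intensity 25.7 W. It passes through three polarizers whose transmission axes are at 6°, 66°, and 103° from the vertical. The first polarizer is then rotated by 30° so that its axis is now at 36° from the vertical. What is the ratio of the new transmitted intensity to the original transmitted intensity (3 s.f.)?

I_new/I_old ≈ 3.00

Before rotation:
Unpolarized light through the first polarizer → I₁ = ½ I₀, now polarized at 6°.
I₂ = I₁ cos²(66° − 6°) = 0.5 I₀ · cos²(60°) = 0.125 I₀.
I₃ = I₂ cos²(103° − 66°) = 0.125 I₀ · cos²(37°) = 0.07973 I₀.
After rotation:
Unpolarized light through the first polarizer → I₁ = ½ I₀, now polarized at 36°.
I₂ = I₁ cos²(66° − 36°) = 0.5 I₀ · cos²(30°) = 0.375 I₀.
I₃ = I₂ cos²(103° − 66°) = 0.375 I₀ · cos²(37°) = 0.2392 I₀.
Ratio = 0.2392 / 0.07973 = 3.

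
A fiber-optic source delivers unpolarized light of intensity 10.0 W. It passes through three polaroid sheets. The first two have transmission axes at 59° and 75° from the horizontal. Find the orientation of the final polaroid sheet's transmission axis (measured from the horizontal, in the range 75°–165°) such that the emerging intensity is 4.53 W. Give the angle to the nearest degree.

θ ≈ 83°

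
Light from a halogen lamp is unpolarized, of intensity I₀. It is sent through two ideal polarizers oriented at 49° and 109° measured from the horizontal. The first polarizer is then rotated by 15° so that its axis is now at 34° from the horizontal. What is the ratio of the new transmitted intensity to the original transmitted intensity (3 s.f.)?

I_new/I_old ≈ 0.268

Before rotation:
Unpolarized light through the first polarizer → I₁ = ½ I₀, now polarized at 49°.
I₂ = I₁ cos²(109° − 49°) = 0.5 I₀ · cos²(60°) = 0.125 I₀.
After rotation:
Unpolarized light through the first polarizer → I₁ = ½ I₀, now polarized at 34°.
I₂ = I₁ cos²(109° − 34°) = 0.5 I₀ · cos²(75°) = 0.03349 I₀.
Ratio = 0.03349 / 0.125 = 0.2679.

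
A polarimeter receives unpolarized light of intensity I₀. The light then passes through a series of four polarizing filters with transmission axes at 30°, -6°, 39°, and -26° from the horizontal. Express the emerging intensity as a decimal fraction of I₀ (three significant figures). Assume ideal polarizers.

Unpolarized light through the first polarizer → I₁ = ½ I₀, now polarized at 30°.
I₂ = I₁ cos²(-6° − 30°) = 0.5 I₀ · cos²(36°) = 0.3273 I₀.
I₃ = I₂ cos²(39° + 6°) = 0.3273 I₀ · cos²(45°) = 0.1636 I₀.
I₄ = I₃ cos²(-26° − 39°) = 0.1636 I₀ · cos²(65°) = 0.02922 I₀.
Transmitted fraction = 0.02922.

≈ 0.0292 I₀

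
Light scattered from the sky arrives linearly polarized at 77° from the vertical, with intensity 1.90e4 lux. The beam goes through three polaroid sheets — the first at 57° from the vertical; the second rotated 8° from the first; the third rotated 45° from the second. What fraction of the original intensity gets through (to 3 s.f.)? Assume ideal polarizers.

I/I₀ ≈ 0.433

I₁ = 1.90e4 lux · cos²(20°) = 1.678e+04 lux.
I₂ = I₁ · cos²(8°) = 1.678e+04 · 0.9806 = 1.645e+04 lux.
I₃ = I₂ · cos²(45°) = 1.645e+04 · 0.5 = 8226 lux.
Transmitted fraction = 0.433.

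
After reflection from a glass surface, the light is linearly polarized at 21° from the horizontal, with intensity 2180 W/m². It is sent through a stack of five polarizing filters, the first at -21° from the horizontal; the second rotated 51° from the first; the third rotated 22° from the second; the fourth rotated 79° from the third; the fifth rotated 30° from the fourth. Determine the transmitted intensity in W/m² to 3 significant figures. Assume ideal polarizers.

I ≈ 11.2 W/m²

I₁ = 2180 W/m² · cos²(42°) = 1204 W/m².
I₂ = I₁ · cos²(51°) = 1204 · 0.396 = 476.8 W/m².
I₃ = I₂ · cos²(22°) = 476.8 · 0.8597 = 409.9 W/m².
I₄ = I₃ · cos²(79°) = 409.9 · 0.03641 = 14.92 W/m².
I₅ = I₄ · cos²(30°) = 14.92 · 0.75 = 11.19 W/m².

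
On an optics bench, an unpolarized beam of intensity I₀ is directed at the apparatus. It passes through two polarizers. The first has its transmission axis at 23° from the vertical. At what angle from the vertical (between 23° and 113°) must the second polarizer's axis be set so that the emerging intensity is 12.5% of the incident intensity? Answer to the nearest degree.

θ ≈ 83°

Unpolarized light through the first polarizer → I₁ = ½ I₀, now polarized at 23°.
Need I₂/I₀ = 0.125, so cos²(θ − 23°) = 0.125 / 0.5 = 0.25.
θ − 23° = arccos(√0.25) = 60.0°, giving θ ≈ 23 + 60.0 = 83.0°.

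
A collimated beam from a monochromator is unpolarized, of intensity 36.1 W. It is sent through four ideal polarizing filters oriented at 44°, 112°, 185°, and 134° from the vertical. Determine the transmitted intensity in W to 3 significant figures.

Unpolarized light through the first polarizer → I₁ = 36.1 W/2 = 18.05 W, polarized at 44°.
I₂ = I₁ · cos²(68°) = 18.05 · 0.1403 = 2.533 W.
I₃ = I₂ · cos²(73°) = 2.533 · 0.08548 = 0.2165 W.
I₄ = I₃ · cos²(51°) = 0.2165 · 0.396 = 0.08575 W.

I ≈ 0.0858 W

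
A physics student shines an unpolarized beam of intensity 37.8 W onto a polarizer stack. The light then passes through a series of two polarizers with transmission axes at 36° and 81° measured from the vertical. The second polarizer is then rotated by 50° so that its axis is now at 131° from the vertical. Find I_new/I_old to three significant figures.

I_new/I_old ≈ 0.0152

Before rotation:
Unpolarized light through the first polarizer → I₁ = ½ I₀, now polarized at 36°.
I₂ = I₁ cos²(81° − 36°) = 0.5 I₀ · cos²(45°) = 0.25 I₀.
After rotation:
Unpolarized light through the first polarizer → I₁ = ½ I₀, now polarized at 36°.
Angle between axes 1 and 2: 85°. I₂ = 0.5 I₀ · cos²(85°) = 0.003798 I₀.
Ratio = 0.003798 / 0.25 = 0.01519.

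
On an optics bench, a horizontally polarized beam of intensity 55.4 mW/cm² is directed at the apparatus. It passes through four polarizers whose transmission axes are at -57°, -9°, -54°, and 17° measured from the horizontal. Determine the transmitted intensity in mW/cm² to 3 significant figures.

I ≈ 0.390 mW/cm²

I₁ = 55.4 mW/cm² · cos²(57°) = 16.43 mW/cm².
I₂ = I₁ · cos²(48°) = 16.43 · 0.4477 = 7.358 mW/cm².
I₃ = I₂ · cos²(45°) = 7.358 · 0.5 = 3.679 mW/cm².
I₄ = I₃ · cos²(71°) = 3.679 · 0.106 = 0.3899 mW/cm².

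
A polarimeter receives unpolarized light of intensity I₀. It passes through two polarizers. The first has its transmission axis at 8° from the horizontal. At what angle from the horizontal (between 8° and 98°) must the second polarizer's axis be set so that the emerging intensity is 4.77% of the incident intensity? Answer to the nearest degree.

Unpolarized light through the first polarizer → I₁ = ½ I₀, now polarized at 8°.
Need I₂/I₀ = 0.0477, so cos²(θ − 8°) = 0.0477 / 0.5 = 0.0954.
θ − 8° = arccos(√0.0954) = 72.0°, giving θ ≈ 8 + 72.0 = 80.0°.

θ ≈ 80°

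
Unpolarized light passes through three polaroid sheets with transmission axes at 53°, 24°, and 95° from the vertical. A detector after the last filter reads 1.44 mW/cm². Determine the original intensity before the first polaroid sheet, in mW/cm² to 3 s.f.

I₀ ≈ 35.5 mW/cm²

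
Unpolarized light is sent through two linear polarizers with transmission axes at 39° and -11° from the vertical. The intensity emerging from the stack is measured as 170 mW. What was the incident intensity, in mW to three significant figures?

I₀ ≈ 823 mW

Unpolarized light through the first polarizer → I₁ = ½ I₀, now polarized at 39°.
I₂ = I₁ cos²(-11° − 39°) = 0.5 I₀ · cos²(50°) = 0.2066 I₀.
So 170 mW = 0.2066 I₀, giving I₀ = 170/0.2066 = 822.9 mW.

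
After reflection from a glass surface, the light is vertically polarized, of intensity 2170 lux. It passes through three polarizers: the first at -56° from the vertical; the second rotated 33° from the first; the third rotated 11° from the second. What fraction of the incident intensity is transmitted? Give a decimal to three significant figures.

I/I₀ ≈ 0.212

I₁ = 2170 lux · cos²(56°) = 678.6 lux.
I₂ = I₁ · cos²(33°) = 678.6 · 0.7034 = 477.3 lux.
I₃ = I₂ · cos²(11°) = 477.3 · 0.9636 = 459.9 lux.
Transmitted fraction = 0.2119.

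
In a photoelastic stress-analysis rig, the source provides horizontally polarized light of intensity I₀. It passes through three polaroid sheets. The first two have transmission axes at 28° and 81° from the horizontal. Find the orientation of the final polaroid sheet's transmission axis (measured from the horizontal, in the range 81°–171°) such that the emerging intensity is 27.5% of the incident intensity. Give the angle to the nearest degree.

θ ≈ 90°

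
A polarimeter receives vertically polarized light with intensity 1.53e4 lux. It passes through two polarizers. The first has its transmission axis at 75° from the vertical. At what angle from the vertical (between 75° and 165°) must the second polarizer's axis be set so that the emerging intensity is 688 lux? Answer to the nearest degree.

I₁ = I₀ cos²(75° − 0°) = I₀ cos²(75°) = 0.06699 I₀.
Target fraction: 688 / 1.53e4 lux = 0.04497 of I₀.
Need I₂/I₀ = 0.04497, so cos²(θ − 75°) = 0.04497 / 0.06699 = 0.6713.
θ − 75° = arccos(√0.6713) = 35.0°, giving θ ≈ 75 + 35.0 = 110.0°.

θ ≈ 110°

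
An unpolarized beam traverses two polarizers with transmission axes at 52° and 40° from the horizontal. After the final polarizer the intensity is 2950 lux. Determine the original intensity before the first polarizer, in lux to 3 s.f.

Unpolarized light through the first polarizer → I₁ = ½ I₀, now polarized at 52°.
I₂ = I₁ cos²(40° − 52°) = 0.5 I₀ · cos²(12°) = 0.4784 I₀.
So 2950 lux = 0.4784 I₀, giving I₀ = 2950/0.4784 = 6167 lux.

I₀ ≈ 6170 lux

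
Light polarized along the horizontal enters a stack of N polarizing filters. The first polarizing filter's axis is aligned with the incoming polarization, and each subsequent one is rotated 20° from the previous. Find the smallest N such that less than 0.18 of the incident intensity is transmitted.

First polarizer is aligned with the polarization: full transmission.
Each further stage multiplies by cos²(20°) = 0.883.
After N polarizers: T = 0.883^(N−1). Require T < 0.18 ⇒ N−1 > ln(0.18)/ln(0.883) = 13.78, so N−1 ≥ 14 and N = 15.
Check: N=15 gives T = 0.1752 < 0.18; N=14 gives T = 0.1984.

N = 15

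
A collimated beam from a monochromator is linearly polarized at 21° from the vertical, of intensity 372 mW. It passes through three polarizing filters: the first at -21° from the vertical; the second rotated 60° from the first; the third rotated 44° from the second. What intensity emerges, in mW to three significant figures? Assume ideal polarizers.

By Malus's law, I₁ = 372 mW · cos²(42°) = 205.4 mW.
I₂ = I₁ · cos²(60°) = 205.4 · 0.25 = 51.36 mW.
I₃ = I₂ · cos²(44°) = 51.36 · 0.5174 = 26.58 mW.

I ≈ 26.6 mW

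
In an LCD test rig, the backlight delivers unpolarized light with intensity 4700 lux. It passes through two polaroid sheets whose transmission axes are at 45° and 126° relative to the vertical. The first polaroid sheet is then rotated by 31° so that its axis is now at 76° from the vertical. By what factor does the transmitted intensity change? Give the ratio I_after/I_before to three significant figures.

I_new/I_old ≈ 16.9

Before rotation:
Unpolarized light through the first polarizer → I₁ = ½ I₀, now polarized at 45°.
I₂ = I₁ cos²(126° − 45°) = 0.5 I₀ · cos²(81°) = 0.01224 I₀.
After rotation:
Unpolarized light through the first polarizer → I₁ = ½ I₀, now polarized at 76°.
I₂ = I₁ cos²(126° − 76°) = 0.5 I₀ · cos²(50°) = 0.2066 I₀.
Ratio = 0.2066 / 0.01224 = 16.88.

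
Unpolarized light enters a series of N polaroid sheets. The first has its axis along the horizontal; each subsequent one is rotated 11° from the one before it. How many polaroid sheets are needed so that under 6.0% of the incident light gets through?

N = 59

First polarizer halves the unpolarized light: factor 1/2.
Each further stage multiplies by cos²(11°) = 0.9636.
After N polarizers: T = 0.5·0.9636^(N−1). Require T < 0.060 ⇒ N−1 > ln(0.060/0.5)/ln(0.9636) = 57.17, so N−1 ≥ 58 and N = 59.
Check: N=59 gives T = 0.05818 < 0.060; N=58 gives T = 0.06038.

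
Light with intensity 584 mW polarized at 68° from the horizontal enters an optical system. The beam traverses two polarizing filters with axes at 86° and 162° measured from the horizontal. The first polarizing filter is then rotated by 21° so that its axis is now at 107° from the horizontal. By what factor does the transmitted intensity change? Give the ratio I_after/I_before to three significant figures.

Before rotation:
By Malus's law, I₁ = I₀ cos²(86° − 68°) = I₀ cos²(18°) = 0.9045 I₀.
I₂ = I₁ cos²(162° − 86°) = 0.9045 I₀ · cos²(76°) = 0.05294 I₀.
After rotation:
I₁ = I₀ cos²(107° − 68°) = I₀ cos²(39°) = 0.604 I₀.
I₂ = I₁ cos²(162° − 107°) = 0.604 I₀ · cos²(55°) = 0.1987 I₀.
Ratio = 0.1987 / 0.05294 = 3.753.

I_new/I_old ≈ 3.75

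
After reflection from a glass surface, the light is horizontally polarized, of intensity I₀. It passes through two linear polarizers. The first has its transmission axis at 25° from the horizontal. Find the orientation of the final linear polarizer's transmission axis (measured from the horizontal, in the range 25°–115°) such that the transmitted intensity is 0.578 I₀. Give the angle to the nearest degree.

I₁ = I₀ cos²(25° − 0°) = I₀ cos²(25°) = 0.8214 I₀.
Need I₂/I₀ = 0.578, so cos²(θ − 25°) = 0.578 / 0.8214 = 0.7037.
θ − 25° = arccos(√0.7037) = 33.0°, giving θ ≈ 25 + 33.0 = 58.0°.

θ ≈ 58°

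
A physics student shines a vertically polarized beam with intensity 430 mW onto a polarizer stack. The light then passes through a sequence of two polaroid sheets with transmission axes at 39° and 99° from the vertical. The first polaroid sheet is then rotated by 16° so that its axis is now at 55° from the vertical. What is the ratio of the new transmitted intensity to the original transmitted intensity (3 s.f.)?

I_new/I_old ≈ 1.13

Before rotation:
I₁ = I₀ cos²(39° − 0°) = I₀ cos²(39°) = 0.604 I₀.
I₂ = I₁ cos²(99° − 39°) = 0.604 I₀ · cos²(60°) = 0.151 I₀.
After rotation:
I₁ = I₀ cos²(55° − 0°) = I₀ cos²(55°) = 0.329 I₀.
I₂ = I₁ cos²(99° − 55°) = 0.329 I₀ · cos²(44°) = 0.1702 I₀.
Ratio = 0.1702 / 0.151 = 1.127.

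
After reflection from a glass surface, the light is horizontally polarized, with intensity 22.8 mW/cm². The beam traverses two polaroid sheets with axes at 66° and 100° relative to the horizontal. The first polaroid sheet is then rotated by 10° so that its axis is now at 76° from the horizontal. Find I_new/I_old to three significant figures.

Before rotation:
By Malus's law, I₁ = I₀ cos²(66° − 0°) = I₀ cos²(66°) = 0.1654 I₀.
I₂ = I₁ cos²(100° − 66°) = 0.1654 I₀ · cos²(34°) = 0.1137 I₀.
After rotation:
I₁ = I₀ cos²(76° − 0°) = I₀ cos²(76°) = 0.05853 I₀.
I₂ = I₁ cos²(100° − 76°) = 0.05853 I₀ · cos²(24°) = 0.04884 I₀.
Ratio = 0.04884 / 0.1137 = 0.4296.

I_new/I_old ≈ 0.430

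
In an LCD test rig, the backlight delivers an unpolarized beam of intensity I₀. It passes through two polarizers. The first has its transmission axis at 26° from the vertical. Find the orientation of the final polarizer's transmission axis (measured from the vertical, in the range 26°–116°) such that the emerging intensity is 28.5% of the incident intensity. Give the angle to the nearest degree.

Unpolarized light through the first polarizer → I₁ = ½ I₀, now polarized at 26°.
Need I₂/I₀ = 0.285, so cos²(θ − 26°) = 0.285 / 0.5 = 0.57.
θ − 26° = arccos(√0.57) = 41.0°, giving θ ≈ 26 + 41.0 = 67.0°.

θ ≈ 67°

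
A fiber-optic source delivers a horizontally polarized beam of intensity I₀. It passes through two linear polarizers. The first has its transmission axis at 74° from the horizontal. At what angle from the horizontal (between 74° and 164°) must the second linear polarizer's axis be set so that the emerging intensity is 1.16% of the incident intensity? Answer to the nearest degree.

θ ≈ 141°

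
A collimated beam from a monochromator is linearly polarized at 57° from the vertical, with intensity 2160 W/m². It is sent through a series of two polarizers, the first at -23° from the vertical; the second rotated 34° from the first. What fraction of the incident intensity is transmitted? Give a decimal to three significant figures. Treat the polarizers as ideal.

I/I₀ ≈ 0.0207

By Malus's law, I₁ = 2160 W/m² · cos²(80°) = 65.13 W/m².
I₂ = I₁ · cos²(34°) = 65.13 · 0.6873 = 44.77 W/m².
Transmitted fraction = 0.02072.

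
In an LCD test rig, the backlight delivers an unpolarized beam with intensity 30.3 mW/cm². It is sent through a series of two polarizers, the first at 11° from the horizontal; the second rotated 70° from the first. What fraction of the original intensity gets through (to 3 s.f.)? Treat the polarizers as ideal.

I/I₀ ≈ 0.0585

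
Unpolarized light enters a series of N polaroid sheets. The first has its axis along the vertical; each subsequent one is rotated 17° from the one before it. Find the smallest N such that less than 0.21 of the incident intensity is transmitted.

First polarizer halves the unpolarized light: factor 1/2.
Each further stage multiplies by cos²(17°) = 0.9145.
After N polarizers: T = 0.5·0.9145^(N−1). Require T < 0.21 ⇒ N−1 > ln(0.21/0.5)/ln(0.9145) = 9.71, so N−1 ≥ 10 and N = 11.
Check: N=11 gives T = 0.2046 < 0.21; N=10 gives T = 0.2237.

N = 11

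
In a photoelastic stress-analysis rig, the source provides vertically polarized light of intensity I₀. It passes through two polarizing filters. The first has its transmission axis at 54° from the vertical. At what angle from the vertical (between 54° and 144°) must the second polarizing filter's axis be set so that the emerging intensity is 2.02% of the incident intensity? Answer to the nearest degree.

θ ≈ 130°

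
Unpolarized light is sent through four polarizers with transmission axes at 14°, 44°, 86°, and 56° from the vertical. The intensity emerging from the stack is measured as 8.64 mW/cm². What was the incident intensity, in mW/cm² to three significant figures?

I₀ ≈ 55.6 mW/cm²

Unpolarized light through the first polarizer → I₁ = ½ I₀, now polarized at 14°.
I₂ = I₁ cos²(44° − 14°) = 0.5 I₀ · cos²(30°) = 0.375 I₀.
I₃ = I₂ cos²(86° − 44°) = 0.375 I₀ · cos²(42°) = 0.2071 I₀.
I₄ = I₃ cos²(56° − 86°) = 0.2071 I₀ · cos²(30°) = 0.1553 I₀.
So 8.64 mW/cm² = 0.1553 I₀, giving I₀ = 8.64/0.1553 = 55.63 mW/cm².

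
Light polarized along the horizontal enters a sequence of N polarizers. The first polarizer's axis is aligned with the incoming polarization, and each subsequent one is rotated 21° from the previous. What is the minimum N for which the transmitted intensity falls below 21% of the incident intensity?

First polarizer is aligned with the polarization: full transmission.
Each further stage multiplies by cos²(21°) = 0.8716.
After N polarizers: T = 0.8716^(N−1). Require T < 0.21 ⇒ N−1 > ln(0.21)/ln(0.8716) = 11.35, so N−1 ≥ 12 and N = 13.
Check: N=13 gives T = 0.1922 < 0.21; N=12 gives T = 0.2205.

N = 13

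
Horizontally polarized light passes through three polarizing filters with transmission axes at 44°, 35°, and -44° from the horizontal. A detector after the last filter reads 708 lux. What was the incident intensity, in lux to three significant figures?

I₁ = I₀ cos²(44° − 0°) = I₀ cos²(44°) = 0.5174 I₀.
I₂ = I₁ cos²(35° − 44°) = 0.5174 I₀ · cos²(9°) = 0.5048 I₀.
I₃ = I₂ cos²(-44° − 35°) = 0.5048 I₀ · cos²(79°) = 0.01838 I₀.
So 708 lux = 0.01838 I₀, giving I₀ = 708/0.01838 = 3.852e+04 lux.

I₀ ≈ 3.85e4 lux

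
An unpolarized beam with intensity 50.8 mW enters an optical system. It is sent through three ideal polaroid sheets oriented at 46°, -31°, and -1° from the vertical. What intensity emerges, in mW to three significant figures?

Unpolarized light through the first polarizer → I₁ = 50.8 mW/2 = 25.4 mW, polarized at 46°.
I₂ = I₁ · cos²(77°) = 25.4 · 0.0506 = 1.285 mW.
I₃ = I₂ · cos²(30°) = 1.285 · 0.75 = 0.964 mW.

I ≈ 0.964 mW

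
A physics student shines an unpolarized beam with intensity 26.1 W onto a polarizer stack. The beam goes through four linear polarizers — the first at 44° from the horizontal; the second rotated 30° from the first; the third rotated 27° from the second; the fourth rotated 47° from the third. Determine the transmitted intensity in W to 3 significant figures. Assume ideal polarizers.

I ≈ 3.61 W

Unpolarized light through the first polarizer → I₁ = 26.1 W/2 = 13.05 W, polarized at 44°.
I₂ = I₁ · cos²(30°) = 13.05 · 0.75 = 9.788 W.
I₃ = I₂ · cos²(27°) = 9.788 · 0.7939 = 7.77 W.
I₄ = I₃ · cos²(47°) = 7.77 · 0.4651 = 3.614 W.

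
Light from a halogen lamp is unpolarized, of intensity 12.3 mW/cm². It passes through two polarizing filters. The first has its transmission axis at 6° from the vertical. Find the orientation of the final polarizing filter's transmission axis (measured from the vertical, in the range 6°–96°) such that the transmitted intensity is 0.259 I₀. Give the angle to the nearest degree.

Unpolarized light through the first polarizer → I₁ = ½ I₀, now polarized at 6°.
Need I₂/I₀ = 0.259, so cos²(θ − 6°) = 0.259 / 0.5 = 0.518.
θ − 6° = arccos(√0.518) = 44.0°, giving θ ≈ 6 + 44.0 = 50.0°.

θ ≈ 50°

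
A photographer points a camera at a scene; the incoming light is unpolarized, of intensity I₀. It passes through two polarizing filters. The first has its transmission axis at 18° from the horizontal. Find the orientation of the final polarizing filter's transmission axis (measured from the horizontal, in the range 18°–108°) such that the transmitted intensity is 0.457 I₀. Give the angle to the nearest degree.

Unpolarized light through the first polarizer → I₁ = ½ I₀, now polarized at 18°.
Need I₂/I₀ = 0.457, so cos²(θ − 18°) = 0.457 / 0.5 = 0.914.
θ − 18° = arccos(√0.914) = 17.1°, giving θ ≈ 18 + 17.1 = 35.1°.

θ ≈ 35°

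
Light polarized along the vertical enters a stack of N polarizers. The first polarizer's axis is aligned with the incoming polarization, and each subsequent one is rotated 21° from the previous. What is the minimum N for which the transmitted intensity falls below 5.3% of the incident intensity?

First polarizer is aligned with the polarization: full transmission.
Each further stage multiplies by cos²(21°) = 0.8716.
After N polarizers: T = 0.8716^(N−1). Require T < 0.053 ⇒ N−1 > ln(0.053)/ln(0.8716) = 21.37, so N−1 ≥ 22 and N = 23.
Check: N=23 gives T = 0.0486 < 0.053; N=22 gives T = 0.05577.

N = 23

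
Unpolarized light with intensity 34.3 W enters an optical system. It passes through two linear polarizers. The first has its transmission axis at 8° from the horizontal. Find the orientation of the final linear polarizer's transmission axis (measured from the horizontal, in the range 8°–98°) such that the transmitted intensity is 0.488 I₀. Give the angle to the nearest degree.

θ ≈ 17°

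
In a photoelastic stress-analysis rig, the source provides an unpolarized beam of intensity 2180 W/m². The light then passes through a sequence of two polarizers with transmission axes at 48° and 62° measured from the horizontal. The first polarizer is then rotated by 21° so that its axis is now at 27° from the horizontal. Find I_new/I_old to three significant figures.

I_new/I_old ≈ 0.713

Before rotation:
Unpolarized light through the first polarizer → I₁ = ½ I₀, now polarized at 48°.
I₂ = I₁ cos²(62° − 48°) = 0.5 I₀ · cos²(14°) = 0.4707 I₀.
After rotation:
Unpolarized light through the first polarizer → I₁ = ½ I₀, now polarized at 27°.
I₂ = I₁ cos²(62° − 27°) = 0.5 I₀ · cos²(35°) = 0.3355 I₀.
Ratio = 0.3355 / 0.4707 = 0.7127.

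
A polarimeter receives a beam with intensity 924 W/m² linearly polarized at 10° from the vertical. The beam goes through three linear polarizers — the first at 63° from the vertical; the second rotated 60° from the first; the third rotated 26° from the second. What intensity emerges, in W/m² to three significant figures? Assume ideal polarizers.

I₁ = 924 W/m² · cos²(53°) = 334.7 W/m².
I₂ = I₁ · cos²(60°) = 334.7 · 0.25 = 83.66 W/m².
I₃ = I₂ · cos²(26°) = 83.66 · 0.8078 = 67.59 W/m².

I ≈ 67.6 W/m²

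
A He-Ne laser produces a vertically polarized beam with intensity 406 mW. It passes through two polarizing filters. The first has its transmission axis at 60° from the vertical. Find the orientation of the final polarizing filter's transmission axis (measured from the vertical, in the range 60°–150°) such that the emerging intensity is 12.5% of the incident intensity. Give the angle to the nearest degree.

θ ≈ 105°

By Malus's law, I₁ = I₀ cos²(60° − 0°) = I₀ cos²(60°) = 0.25 I₀.
Need I₂/I₀ = 0.125, so cos²(θ − 60°) = 0.125 / 0.25 = 0.5.
θ − 60° = arccos(√0.5) = 45.0°, giving θ ≈ 60 + 45.0 = 105.0°.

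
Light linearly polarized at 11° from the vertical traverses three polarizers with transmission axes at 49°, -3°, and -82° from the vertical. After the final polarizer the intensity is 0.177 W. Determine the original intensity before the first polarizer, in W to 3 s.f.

I₀ ≈ 20.7 W

By Malus's law, I₁ = I₀ cos²(49° − 11°) = I₀ cos²(38°) = 0.621 I₀.
I₂ = I₁ cos²(-3° − 49°) = 0.621 I₀ · cos²(52°) = 0.2354 I₀.
I₃ = I₂ cos²(-82° + 3°) = 0.2354 I₀ · cos²(79°) = 0.008569 I₀.
So 0.177 W = 0.008569 I₀, giving I₀ = 0.177/0.008569 = 20.66 W.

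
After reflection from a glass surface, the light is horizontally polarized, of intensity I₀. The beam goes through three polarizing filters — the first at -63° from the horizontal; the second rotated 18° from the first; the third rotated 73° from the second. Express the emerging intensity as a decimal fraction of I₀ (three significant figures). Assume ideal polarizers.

≈ 0.0159 I₀

I₁ = I₀ cos²(-63° − 0°) = I₀ cos²(63°) = 0.2061 I₀.
I₂ = I₁ cos²(18°) = 0.2061 · 0.9045 I₀ = 0.1864 I₀.
I₃ = I₂ cos²(73°) = 0.1864 · 0.08548 I₀ = 0.01594 I₀.
Transmitted fraction = 0.01594.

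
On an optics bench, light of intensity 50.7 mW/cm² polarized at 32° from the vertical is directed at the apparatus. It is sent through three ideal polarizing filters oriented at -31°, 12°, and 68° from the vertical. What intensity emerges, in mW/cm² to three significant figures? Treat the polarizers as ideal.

I ≈ 1.75 mW/cm²

I₁ = 50.7 mW/cm² · cos²(63°) = 10.45 mW/cm².
I₂ = I₁ · cos²(43°) = 10.45 · 0.5349 = 5.589 mW/cm².
I₃ = I₂ · cos²(56°) = 5.589 · 0.3127 = 1.748 mW/cm².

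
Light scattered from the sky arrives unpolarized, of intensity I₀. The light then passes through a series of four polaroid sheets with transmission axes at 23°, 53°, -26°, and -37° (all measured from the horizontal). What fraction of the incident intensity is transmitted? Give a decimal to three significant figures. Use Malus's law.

Unpolarized light through the first polarizer → I₁ = ½ I₀, now polarized at 23°.
I₂ = I₁ cos²(53° − 23°) = 0.5 I₀ · cos²(30°) = 0.375 I₀.
I₃ = I₂ cos²(-26° − 53°) = 0.375 I₀ · cos²(79°) = 0.01365 I₀.
I₄ = I₃ cos²(-37° + 26°) = 0.01365 I₀ · cos²(11°) = 0.01316 I₀.
Transmitted fraction = 0.01316.

≈ 0.0132 I₀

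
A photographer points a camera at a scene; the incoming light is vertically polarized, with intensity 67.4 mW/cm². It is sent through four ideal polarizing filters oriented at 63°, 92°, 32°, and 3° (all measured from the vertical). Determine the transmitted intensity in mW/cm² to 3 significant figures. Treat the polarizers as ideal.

I ≈ 2.03 mW/cm²

I₁ = 67.4 mW/cm² · cos²(63°) = 13.89 mW/cm².
I₂ = I₁ · cos²(29°) = 13.89 · 0.765 = 10.63 mW/cm².
I₃ = I₂ · cos²(60°) = 10.63 · 0.25 = 2.657 mW/cm².
I₄ = I₃ · cos²(29°) = 2.657 · 0.765 = 2.032 mW/cm².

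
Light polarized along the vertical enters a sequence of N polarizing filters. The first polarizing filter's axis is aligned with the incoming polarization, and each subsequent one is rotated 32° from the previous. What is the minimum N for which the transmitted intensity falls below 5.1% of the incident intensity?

First polarizer is aligned with the polarization: full transmission.
Each further stage multiplies by cos²(32°) = 0.7192.
After N polarizers: T = 0.7192^(N−1). Require T < 0.051 ⇒ N−1 > ln(0.051)/ln(0.7192) = 9.03, so N−1 ≥ 10 and N = 11.
Check: N=11 gives T = 0.03702 < 0.051; N=10 gives T = 0.05147.

N = 11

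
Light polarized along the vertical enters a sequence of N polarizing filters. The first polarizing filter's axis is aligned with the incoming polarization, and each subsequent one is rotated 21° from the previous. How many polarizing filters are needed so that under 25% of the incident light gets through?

First polarizer is aligned with the polarization: full transmission.
Each further stage multiplies by cos²(21°) = 0.8716.
After N polarizers: T = 0.8716^(N−1). Require T < 0.25 ⇒ N−1 > ln(0.25)/ln(0.8716) = 10.09, so N−1 ≥ 11 and N = 12.
Check: N=12 gives T = 0.2205 < 0.25; N=11 gives T = 0.253.

N = 12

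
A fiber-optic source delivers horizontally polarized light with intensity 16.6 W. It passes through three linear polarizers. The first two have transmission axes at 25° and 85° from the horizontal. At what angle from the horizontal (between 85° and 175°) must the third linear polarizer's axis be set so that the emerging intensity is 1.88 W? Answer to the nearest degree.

By Malus's law, I₁ = I₀ cos²(25° − 0°) = I₀ cos²(25°) = 0.8214 I₀.
I₂ = I₁ cos²(85° − 25°) = 0.8214 I₀ · cos²(60°) = 0.2053 I₀.
Target fraction: 1.88 / 16.6 W = 0.1133 of I₀.
Need I₃/I₀ = 0.1133, so cos²(θ − 85°) = 0.1133 / 0.2053 = 0.5515.
θ − 85° = arccos(√0.5515) = 42.0°, giving θ ≈ 85 + 42.0 = 127.0°.

θ ≈ 127°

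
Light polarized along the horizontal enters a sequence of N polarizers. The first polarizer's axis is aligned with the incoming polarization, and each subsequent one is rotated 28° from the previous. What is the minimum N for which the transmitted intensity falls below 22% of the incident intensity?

First polarizer is aligned with the polarization: full transmission.
Each further stage multiplies by cos²(28°) = 0.7796.
After N polarizers: T = 0.7796^(N−1). Require T < 0.22 ⇒ N−1 > ln(0.22)/ln(0.7796) = 6.08, so N−1 ≥ 7 and N = 8.
Check: N=8 gives T = 0.175 < 0.22; N=7 gives T = 0.2245.

N = 8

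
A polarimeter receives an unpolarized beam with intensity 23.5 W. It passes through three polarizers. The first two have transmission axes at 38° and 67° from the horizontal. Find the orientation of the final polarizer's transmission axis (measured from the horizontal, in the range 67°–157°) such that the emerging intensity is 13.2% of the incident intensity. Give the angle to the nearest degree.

Unpolarized light through the first polarizer → I₁ = ½ I₀, now polarized at 38°.
I₂ = I₁ cos²(67° − 38°) = 0.5 I₀ · cos²(29°) = 0.3825 I₀.
Need I₃/I₀ = 0.132, so cos²(θ − 67°) = 0.132 / 0.3825 = 0.3451.
θ − 67° = arccos(√0.3451) = 54.0°, giving θ ≈ 67 + 54.0 = 121.0°.

θ ≈ 121°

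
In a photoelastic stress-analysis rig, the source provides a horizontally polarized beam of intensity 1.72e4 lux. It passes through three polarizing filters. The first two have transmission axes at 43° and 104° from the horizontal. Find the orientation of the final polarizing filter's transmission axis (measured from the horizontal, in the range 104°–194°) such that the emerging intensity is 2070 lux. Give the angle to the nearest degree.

θ ≈ 116°

By Malus's law, I₁ = I₀ cos²(43° − 0°) = I₀ cos²(43°) = 0.5349 I₀.
I₂ = I₁ cos²(104° − 43°) = 0.5349 I₀ · cos²(61°) = 0.1257 I₀.
Target fraction: 2070 / 1.72e4 lux = 0.1203 of I₀.
Need I₃/I₀ = 0.1203, so cos²(θ − 104°) = 0.1203 / 0.1257 = 0.9573.
θ − 104° = arccos(√0.9573) = 11.9°, giving θ ≈ 104 + 11.9 = 115.9°.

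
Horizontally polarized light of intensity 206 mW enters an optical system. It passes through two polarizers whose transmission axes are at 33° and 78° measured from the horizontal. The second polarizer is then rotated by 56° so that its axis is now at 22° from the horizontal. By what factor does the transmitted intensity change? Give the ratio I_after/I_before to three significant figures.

Before rotation:
By Malus's law, I₁ = I₀ cos²(33° − 0°) = I₀ cos²(33°) = 0.7034 I₀.
I₂ = I₁ cos²(78° − 33°) = 0.7034 I₀ · cos²(45°) = 0.3517 I₀.
After rotation:
I₁ = I₀ cos²(33° − 0°) = I₀ cos²(33°) = 0.7034 I₀.
I₂ = I₁ cos²(22° − 33°) = 0.7034 I₀ · cos²(11°) = 0.6778 I₀.
Ratio = 0.6778 / 0.3517 = 1.927.

I_new/I_old ≈ 1.93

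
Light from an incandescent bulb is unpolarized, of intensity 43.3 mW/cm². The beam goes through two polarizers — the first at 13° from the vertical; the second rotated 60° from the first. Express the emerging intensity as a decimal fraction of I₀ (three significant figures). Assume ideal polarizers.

Unpolarized light through the first polarizer → I₁ = 43.3 mW/cm²/2 = 21.65 mW/cm², polarized at 13°.
I₂ = I₁ · cos²(60°) = 21.65 · 0.25 = 5.413 mW/cm².
Transmitted fraction = 0.125.

I/I₀ ≈ 0.125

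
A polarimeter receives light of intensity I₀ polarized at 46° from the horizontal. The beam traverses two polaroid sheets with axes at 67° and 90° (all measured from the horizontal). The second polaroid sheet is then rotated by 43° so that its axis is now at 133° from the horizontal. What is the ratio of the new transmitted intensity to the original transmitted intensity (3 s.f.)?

I_new/I_old ≈ 0.195

Before rotation:
By Malus's law, I₁ = I₀ cos²(67° − 46°) = I₀ cos²(21°) = 0.8716 I₀.
I₂ = I₁ cos²(90° − 67°) = 0.8716 I₀ · cos²(23°) = 0.7385 I₀.
After rotation:
I₁ = I₀ cos²(67° − 46°) = I₀ cos²(21°) = 0.8716 I₀.
I₂ = I₁ cos²(133° − 67°) = 0.8716 I₀ · cos²(66°) = 0.1442 I₀.
Ratio = 0.1442 / 0.7385 = 0.1952.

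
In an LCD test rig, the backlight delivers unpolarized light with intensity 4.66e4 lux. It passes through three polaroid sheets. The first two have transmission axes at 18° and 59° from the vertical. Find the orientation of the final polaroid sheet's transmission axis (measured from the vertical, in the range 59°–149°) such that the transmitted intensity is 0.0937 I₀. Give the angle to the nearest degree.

θ ≈ 114°

Unpolarized light through the first polarizer → I₁ = ½ I₀, now polarized at 18°.
I₂ = I₁ cos²(59° − 18°) = 0.5 I₀ · cos²(41°) = 0.2848 I₀.
Need I₃/I₀ = 0.0937, so cos²(θ − 59°) = 0.0937 / 0.2848 = 0.329.
θ − 59° = arccos(√0.329) = 55.0°, giving θ ≈ 59 + 55.0 = 114.0°.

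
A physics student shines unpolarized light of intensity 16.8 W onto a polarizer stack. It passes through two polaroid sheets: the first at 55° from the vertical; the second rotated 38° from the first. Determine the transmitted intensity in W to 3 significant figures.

I ≈ 5.22 W

Unpolarized light through the first polarizer → I₁ = 16.8 W/2 = 8.4 W, polarized at 55°.
I₂ = I₁ · cos²(38°) = 8.4 · 0.621 = 5.216 W.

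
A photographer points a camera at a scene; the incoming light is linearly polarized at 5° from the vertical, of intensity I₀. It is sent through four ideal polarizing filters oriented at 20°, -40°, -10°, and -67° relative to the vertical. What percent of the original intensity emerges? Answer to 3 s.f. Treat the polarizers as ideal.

I₁ = I₀ cos²(20° − 5°) = I₀ cos²(15°) = 0.933 I₀.
I₂ = I₁ cos²(-40° − 20°) = 0.933 I₀ · cos²(60°) = 0.2333 I₀.
I₃ = I₂ cos²(-10° + 40°) = 0.2333 I₀ · cos²(30°) = 0.1749 I₀.
I₄ = I₃ cos²(-67° + 10°) = 0.1749 I₀ · cos²(57°) = 0.05189 I₀.
That is 5.189% of the incident intensity.

≈ 5.19%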